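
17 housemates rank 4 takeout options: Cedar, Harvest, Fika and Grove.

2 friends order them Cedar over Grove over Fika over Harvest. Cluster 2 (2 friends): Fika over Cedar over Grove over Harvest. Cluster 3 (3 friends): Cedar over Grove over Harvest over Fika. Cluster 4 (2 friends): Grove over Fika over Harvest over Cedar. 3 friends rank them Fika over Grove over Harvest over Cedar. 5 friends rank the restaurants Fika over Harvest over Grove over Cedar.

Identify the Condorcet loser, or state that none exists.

Pairwise majorities:
Cedar–Harvest: Harvest 10–7.
Cedar–Fika: Fika 12–5.
Cedar vs Grove: 7 to 10, Grove.
Harvest vs Fika: Harvest is ranked higher on 3 ballots, Fika on 14. Fika wins 14–3.
Harvest vs Grove: 5 for Harvest, 12 for Grove — Grove by 12–5.
Fika vs Grove: Fika wins 10–7.
Only Cedar has no wins; Cedar is the Condorcet loser.

Cedar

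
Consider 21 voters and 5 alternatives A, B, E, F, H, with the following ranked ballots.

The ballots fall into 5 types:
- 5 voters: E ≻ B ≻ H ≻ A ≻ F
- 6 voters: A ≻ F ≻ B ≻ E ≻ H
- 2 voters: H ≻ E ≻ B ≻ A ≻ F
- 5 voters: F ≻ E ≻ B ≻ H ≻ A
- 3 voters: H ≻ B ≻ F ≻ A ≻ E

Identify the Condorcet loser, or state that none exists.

Head-to-head results (21 voters):
A–B: B 15–6.
A vs E: E, 12–9.
A vs F: 5+6+2 = 13 for A, 8 for F — A by 13–8.
A vs H: H wins 15–6.
B vs E: 6+3 = 9 for B, 12 for E — E by 12–9.
B vs F: F wins 11–10.
B vs H: B is ranked higher on 5+6+5 = 16 ballots, H on 5. B wins 16–5.
E–F: F 14–7.
E vs H: E wins 16–5.
F vs H: F wins 11–10.
No alternative is winless: A beats F; B beats A; E beats A; F beats B; H beats A. There is no Condorcet loser.

none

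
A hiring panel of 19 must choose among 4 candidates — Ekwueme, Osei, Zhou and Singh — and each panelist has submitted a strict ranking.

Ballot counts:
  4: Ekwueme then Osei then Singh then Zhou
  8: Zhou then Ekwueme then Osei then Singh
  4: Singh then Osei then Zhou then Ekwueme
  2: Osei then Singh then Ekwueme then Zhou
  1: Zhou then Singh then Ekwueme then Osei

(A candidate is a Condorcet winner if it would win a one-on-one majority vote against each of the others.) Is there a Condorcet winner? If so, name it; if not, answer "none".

none

Check each pair by majority over 19 ballots:
Ekwueme vs Osei: Ekwueme preferred on 4+8+1 = 13 ballots; Ekwueme wins 13–6.
Ekwueme vs Zhou: Zhou wins 13–6.
Ekwueme vs Singh: Ekwueme preferred on 4+8 = 12 ballots; Ekwueme wins 12–7.
Osei–Zhou: Osei 10–9.
Osei–Singh: Osei 14–5.
Zhou vs Singh: Singh, 10–9.
Every candidate loses at least once (Ekwueme loses to Zhou; Osei loses to Ekwueme; Zhou loses to Osei; Singh loses to Ekwueme). The majority relation contains the cycle Ekwueme beats Osei beats Zhou beats Ekwueme, so there is no Condorcet winner.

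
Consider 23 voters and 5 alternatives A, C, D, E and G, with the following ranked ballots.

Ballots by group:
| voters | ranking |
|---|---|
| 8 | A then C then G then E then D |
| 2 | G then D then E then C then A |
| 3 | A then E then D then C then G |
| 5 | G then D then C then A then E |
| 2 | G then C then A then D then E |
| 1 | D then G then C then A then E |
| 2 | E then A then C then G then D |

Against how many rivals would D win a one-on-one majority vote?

0

D against each rival (23 voters):
D vs A: D is ranked higher on 2+5+1 = 8 ballots, A on 15. A wins 15–8.
D vs C: D is ranked higher on 2+3+5+1 = 11 ballots, C on 12. C wins 12–11.
D vs E: D is ranked higher on 2+5+2+1 = 10 ballots, E on 13. E wins 13–10.
D vs G: G wins 19–4.
D beats no one; loses to A, C, E, G — 0 pairwise wins.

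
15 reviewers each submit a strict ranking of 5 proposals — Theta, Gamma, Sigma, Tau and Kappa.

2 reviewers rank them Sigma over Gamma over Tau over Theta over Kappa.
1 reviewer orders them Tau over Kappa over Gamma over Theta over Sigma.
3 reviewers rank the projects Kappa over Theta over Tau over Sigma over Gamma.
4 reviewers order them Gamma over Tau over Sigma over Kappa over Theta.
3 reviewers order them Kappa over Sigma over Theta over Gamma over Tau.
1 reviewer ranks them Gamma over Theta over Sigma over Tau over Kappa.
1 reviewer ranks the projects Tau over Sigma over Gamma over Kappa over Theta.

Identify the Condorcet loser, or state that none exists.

Theta

Head-to-head results (15 reviewers):
Theta vs Gamma: Theta preferred on 3+3 = 6 ballots; Gamma wins 9–6.
Theta vs Sigma: Sigma, 10–5.
Theta vs Tau: Theta is ranked higher on 3+3+1 = 7 ballots, Tau on 8. Tau wins 8–7.
Theta–Kappa: Kappa 12–3.
Gamma vs Sigma: Sigma wins 9–6.
Gamma vs Tau: Gamma wins 10–5.
Gamma vs Kappa: Gamma, 8–7.
Sigma vs Tau: Tau, 9–6.
Sigma vs Kappa: Sigma, 8–7.
Tau vs Kappa: Tau preferred on 2+1+4+1+1 = 9 ballots; Tau wins 9–6.
Theta is beaten in every head-to-head and is the Condorcet loser.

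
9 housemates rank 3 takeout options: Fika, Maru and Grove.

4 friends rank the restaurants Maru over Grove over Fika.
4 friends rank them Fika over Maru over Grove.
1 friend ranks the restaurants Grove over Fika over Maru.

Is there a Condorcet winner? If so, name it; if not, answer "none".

none

Check each pair by majority over 9 ballots:
Fika vs Maru: 4+1 = 5 for Fika, 4 for Maru — Fika by 5–4.
Fika vs Grove: 4 for Fika, 5 for Grove — Grove by 5–4.
Maru vs Grove: 4+4 = 8 for Maru, 1 for Grove — Maru by 8–1.
Each restaurant drops at least one matchup (Fika loses to Grove; Maru loses to Fika; Grove loses to Maru); the cycle Fika > Maru > Grove > Fika rules out a Condorcet winner.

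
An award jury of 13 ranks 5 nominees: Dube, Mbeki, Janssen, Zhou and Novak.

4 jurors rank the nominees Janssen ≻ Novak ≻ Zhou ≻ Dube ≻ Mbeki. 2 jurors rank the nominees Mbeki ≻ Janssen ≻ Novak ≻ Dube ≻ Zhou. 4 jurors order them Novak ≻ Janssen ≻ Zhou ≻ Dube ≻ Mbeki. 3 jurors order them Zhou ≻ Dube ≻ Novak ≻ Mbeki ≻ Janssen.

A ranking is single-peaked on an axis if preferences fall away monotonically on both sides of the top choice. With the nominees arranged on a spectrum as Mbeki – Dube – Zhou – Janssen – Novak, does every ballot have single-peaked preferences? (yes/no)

Axis positions: Mbeki=1, Dube=2, Zhou=3, Janssen=4, Novak=5.
Faction 1 (peak Janssen at position 4): ranking walks positions 4-5-3-2-1, expanding outward from the peak — single-peaked.
Faction 2: ranking walks positions 1-4-5-2-3; Janssen is ranked above Dube even though Dube lies between Janssen and the peak Mbeki on the axis — preferences dip and rise again. Not single-peaked.
Faction 3 (peak Novak at position 5): ranking walks positions 5-4-3-2-1, expanding outward from the peak — single-peaked.
Faction 4: ranking walks positions 3-2-5-1-4; Novak is ranked above Janssen even though Janssen lies between Novak and the peak Zhou on the axis — preferences dip and rise again. Not single-peaked.
Faction 2 violates single-peakedness, so the profile is not single-peaked on this axis.

no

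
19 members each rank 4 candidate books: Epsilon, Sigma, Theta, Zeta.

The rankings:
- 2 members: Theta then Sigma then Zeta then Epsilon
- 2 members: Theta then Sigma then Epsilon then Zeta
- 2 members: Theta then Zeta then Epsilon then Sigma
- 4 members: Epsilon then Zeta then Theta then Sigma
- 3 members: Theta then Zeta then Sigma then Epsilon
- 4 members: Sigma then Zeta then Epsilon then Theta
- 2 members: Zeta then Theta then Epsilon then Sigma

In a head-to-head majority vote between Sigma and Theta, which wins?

Theta

Ballots ranking Sigma above Theta: 4.
Ballots ranking Theta above Sigma: 19 − 4 = 15.
Theta wins the head-to-head 15–4.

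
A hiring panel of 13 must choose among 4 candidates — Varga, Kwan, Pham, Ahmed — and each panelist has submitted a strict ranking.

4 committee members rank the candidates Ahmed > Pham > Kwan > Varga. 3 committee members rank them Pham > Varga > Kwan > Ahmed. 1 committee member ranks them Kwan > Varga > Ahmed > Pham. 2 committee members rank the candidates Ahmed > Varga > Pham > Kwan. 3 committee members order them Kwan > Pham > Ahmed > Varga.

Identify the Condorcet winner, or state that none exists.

none

Head-to-head results (13 committee members):
Varga vs Kwan: Varga preferred on 3+2 = 5 ballots; Kwan wins 8–5.
Varga vs Pham: Varga is ranked higher on 1+2 = 3 ballots, Pham on 10. Pham wins 10–3.
Varga vs Ahmed: 3+1 = 4 for Varga, 9 for Ahmed — Ahmed by 9–4.
Kwan vs Pham: 4 to 9, Pham.
Kwan vs Ahmed: 3+1+3 = 7 for Kwan, 6 for Ahmed — Kwan by 7–6.
Pham vs Ahmed: 6 to 7, Ahmed.
Every candidate loses at least once (Varga loses to Kwan; Kwan loses to Pham; Pham loses to Ahmed; Ahmed loses to Kwan). The majority relation contains the cycle Kwan > Ahmed > Pham > Kwan, so there is no Condorcet winner.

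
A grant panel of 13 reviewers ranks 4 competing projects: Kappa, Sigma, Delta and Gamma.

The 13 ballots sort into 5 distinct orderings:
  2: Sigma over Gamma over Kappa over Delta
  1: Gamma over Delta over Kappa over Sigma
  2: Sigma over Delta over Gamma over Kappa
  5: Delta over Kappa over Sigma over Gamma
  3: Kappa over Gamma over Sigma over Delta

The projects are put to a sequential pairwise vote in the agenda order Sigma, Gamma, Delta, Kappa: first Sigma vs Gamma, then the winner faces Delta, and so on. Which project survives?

Round 1: Sigma vs Gamma — 9–4, Sigma advances.
Round 2: Sigma vs Delta — 7–6, Sigma advances.
Round 3: Sigma vs Kappa — 4–9, Kappa advances.
The agenda winner is Kappa.

Kappa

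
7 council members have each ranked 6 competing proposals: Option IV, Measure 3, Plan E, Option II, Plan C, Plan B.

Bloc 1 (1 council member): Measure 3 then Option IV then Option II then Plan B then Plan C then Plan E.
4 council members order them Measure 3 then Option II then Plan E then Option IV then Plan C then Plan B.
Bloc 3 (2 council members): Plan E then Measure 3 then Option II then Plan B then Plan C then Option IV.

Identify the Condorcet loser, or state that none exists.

Head-to-head results (7 council members):
Option IV vs Measure 3: Option IV is ranked higher on 0 ballots, Measure 3 on 7. Measure 3 wins 7–0.
Option IV vs Plan E: 1 to 6, Plan E.
Option IV vs Option II: Option IV preferred on 1 ballot; Option II wins 6–1.
Option IV vs Plan C: 5 to 2, Option IV.
Option IV vs Plan B: Option IV, 5–2.
Measure 3 vs Plan E: Measure 3 wins 5–2.
Measure 3 vs Option II: 1+4+2 = 7 for Measure 3, 0 for Option II — Measure 3 by 7–0.
Measure 3–Plan C: Measure 3 7–0.
Measure 3 vs Plan B: Measure 3 wins 7–0.
Plan E vs Option II: Option II wins 5–2.
Plan E vs Plan C: Plan E is ranked higher on 4+2 = 6 ballots, Plan C on 1. Plan E wins 6–1.
Plan E vs Plan B: Plan E preferred on 4+2 = 6 ballots; Plan E wins 6–1.
Option II vs Plan C: Option II is ranked higher on 1+4+2 = 7 ballots, Plan C on 0. Option II wins 7–0.
Option II vs Plan B: Option II wins 7–0.
Plan C vs Plan B: Plan C is ranked higher on 4 ballots, Plan B on 3. Plan C wins 4–3.
Plan B loses to every other option — it is the Condorcet loser.

Plan B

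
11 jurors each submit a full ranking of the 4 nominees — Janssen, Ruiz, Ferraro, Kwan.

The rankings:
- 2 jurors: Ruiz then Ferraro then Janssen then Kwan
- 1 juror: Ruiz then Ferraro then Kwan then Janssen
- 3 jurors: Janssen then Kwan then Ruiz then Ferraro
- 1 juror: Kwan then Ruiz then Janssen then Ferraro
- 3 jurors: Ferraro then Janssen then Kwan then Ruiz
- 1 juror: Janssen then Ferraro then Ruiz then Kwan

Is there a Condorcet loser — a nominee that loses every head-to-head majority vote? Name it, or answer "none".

Head-to-head results (11 jurors):
Janssen vs Ruiz: Janssen preferred on 3+3+1 = 7 ballots; Janssen wins 7–4.
Janssen vs Ferraro: Ferraro wins 6–5.
Janssen–Kwan: Janssen 9–2.
Ruiz–Ferraro: Ruiz 7–4.
Ruiz vs Kwan: Ruiz preferred on 2+1+1 = 4 ballots; Kwan wins 7–4.
Ferraro–Kwan: Ferraro 7–4.
No nominee is winless: Janssen beats Ruiz; Ruiz beats Ferraro; Ferraro beats Janssen; Kwan beats Ruiz. There is no Condorcet loser.

none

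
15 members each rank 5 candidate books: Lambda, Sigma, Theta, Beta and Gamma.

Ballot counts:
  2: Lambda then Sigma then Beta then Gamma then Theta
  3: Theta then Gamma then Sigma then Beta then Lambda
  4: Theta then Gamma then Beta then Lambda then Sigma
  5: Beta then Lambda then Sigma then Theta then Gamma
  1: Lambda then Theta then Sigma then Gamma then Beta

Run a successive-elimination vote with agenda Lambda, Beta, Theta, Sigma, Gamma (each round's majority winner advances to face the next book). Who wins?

Theta

Round 1: Lambda vs Beta — 3–12, Beta advances.
Round 2: Beta vs Theta — 7–8, Theta advances.
Round 3: Theta vs Sigma — 8–7, Theta advances.
Round 4: Theta vs Gamma — 13–2, Theta advances.
The agenda winner is Theta.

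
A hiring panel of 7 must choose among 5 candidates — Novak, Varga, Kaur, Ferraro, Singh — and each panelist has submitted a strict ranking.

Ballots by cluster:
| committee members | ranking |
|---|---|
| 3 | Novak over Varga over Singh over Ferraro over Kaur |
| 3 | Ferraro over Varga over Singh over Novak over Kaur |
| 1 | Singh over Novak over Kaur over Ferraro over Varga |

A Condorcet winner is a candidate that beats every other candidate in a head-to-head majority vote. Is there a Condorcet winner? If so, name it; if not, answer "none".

Check each pair by majority over 7 ballots:
Novak vs Varga: Novak is ranked higher on 3+1 = 4 ballots, Varga on 3. Novak wins 4–3.
Novak vs Kaur: 7 to 0, Novak.
Novak vs Ferraro: 3+1 = 4 for Novak, 3 for Ferraro — Novak by 4–3.
Novak vs Singh: 3 for Novak, 4 for Singh — Singh by 4–3.
Varga vs Kaur: Varga is ranked higher on 3+3 = 6 ballots, Kaur on 1. Varga wins 6–1.
Varga vs Ferraro: Varga is ranked higher on 3 ballots, Ferraro on 4. Ferraro wins 4–3.
Varga vs Singh: 6 to 1, Varga.
Kaur vs Ferraro: Kaur preferred on 1 ballot; Ferraro wins 6–1.
Kaur vs Singh: 0 for Kaur, 7 for Singh — Singh by 7–0.
Ferraro vs Singh: Ferraro is ranked higher on 3 ballots, Singh on 4. Singh wins 4–3.
No candidate is unbeaten: Novak loses to Singh; Varga loses to Novak; Kaur loses to Novak; Ferraro loses to Novak; Singh loses to Varga. In particular Novak → Varga → Singh → Novak is a majority cycle — no Condorcet winner exists.

none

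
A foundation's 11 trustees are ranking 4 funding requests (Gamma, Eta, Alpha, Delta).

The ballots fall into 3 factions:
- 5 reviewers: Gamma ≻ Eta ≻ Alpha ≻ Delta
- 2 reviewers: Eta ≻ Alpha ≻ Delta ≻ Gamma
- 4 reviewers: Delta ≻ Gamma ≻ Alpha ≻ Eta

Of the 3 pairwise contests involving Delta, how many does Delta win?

Delta against each rival (11 reviewers):
Delta vs Gamma: Delta, 6–5.
Delta vs Eta: 4 for Delta, 7 for Eta — Eta by 7–4.
Delta vs Alpha: Alpha wins 7–4.
Delta beats Gamma; loses to Eta, Alpha — 1 pairwise win.

1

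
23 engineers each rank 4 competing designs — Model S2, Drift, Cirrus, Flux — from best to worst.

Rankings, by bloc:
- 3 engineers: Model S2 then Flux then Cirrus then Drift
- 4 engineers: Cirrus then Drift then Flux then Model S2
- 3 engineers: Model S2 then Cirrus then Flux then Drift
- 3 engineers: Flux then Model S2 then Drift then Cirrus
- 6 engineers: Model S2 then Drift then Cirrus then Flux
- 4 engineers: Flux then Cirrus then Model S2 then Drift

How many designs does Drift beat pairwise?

0

Drift against each rival (23 engineers):
Drift–Model S2: Model S2 19–4.
Drift vs Cirrus: Drift is ranked higher on 3+6 = 9 ballots, Cirrus on 14. Cirrus wins 14–9.
Drift vs Flux: Flux wins 13–10.
Drift beats no one; loses to Model S2, Cirrus, Flux — 0 pairwise wins.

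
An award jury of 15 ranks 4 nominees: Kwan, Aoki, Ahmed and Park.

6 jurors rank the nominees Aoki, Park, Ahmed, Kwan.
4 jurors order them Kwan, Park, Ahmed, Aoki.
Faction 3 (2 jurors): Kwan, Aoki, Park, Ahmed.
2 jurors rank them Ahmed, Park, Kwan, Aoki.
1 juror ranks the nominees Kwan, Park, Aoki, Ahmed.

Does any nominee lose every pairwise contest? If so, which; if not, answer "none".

none

Pairwise majorities:
Kwan vs Aoki: Kwan preferred on 4+2+2+1 = 9 ballots; Kwan wins 9–6.
Kwan vs Ahmed: Ahmed wins 8–7.
Kwan–Park: Park 8–7.
Aoki vs Ahmed: 9 to 6, Aoki.
Aoki vs Park: Aoki, 8–7.
Ahmed vs Park: Ahmed is ranked higher on 2 ballots, Park on 13. Park wins 13–2.
No nominee is winless: Kwan beats Aoki; Aoki beats Ahmed; Ahmed beats Kwan; Park beats Kwan. There is no Condorcet loser.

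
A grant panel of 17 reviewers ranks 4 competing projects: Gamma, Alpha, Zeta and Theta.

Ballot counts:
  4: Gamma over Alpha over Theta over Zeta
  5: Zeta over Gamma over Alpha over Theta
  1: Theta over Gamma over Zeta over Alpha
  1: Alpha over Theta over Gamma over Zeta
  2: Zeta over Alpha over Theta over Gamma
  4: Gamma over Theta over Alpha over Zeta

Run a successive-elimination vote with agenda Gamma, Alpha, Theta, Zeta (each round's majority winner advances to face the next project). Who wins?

Gamma

Round 1: Gamma vs Alpha — 14–3, Gamma advances.
Round 2: Gamma vs Theta — 13–4, Gamma advances.
Round 3: Gamma vs Zeta — 10–7, Gamma advances.
The agenda winner is Gamma.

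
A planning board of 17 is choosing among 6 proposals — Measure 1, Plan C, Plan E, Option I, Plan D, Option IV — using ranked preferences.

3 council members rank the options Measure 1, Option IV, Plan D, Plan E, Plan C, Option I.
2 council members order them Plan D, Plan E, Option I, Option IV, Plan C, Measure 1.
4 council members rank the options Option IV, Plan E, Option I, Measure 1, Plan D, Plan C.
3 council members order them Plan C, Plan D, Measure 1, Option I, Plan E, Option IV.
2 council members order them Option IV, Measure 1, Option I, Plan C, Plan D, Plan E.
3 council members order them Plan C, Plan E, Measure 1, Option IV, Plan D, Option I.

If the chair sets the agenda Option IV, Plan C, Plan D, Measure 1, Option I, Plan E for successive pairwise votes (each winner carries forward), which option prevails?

Round 1: Option IV vs Plan C — 11–6, Option IV advances.
Round 2: Option IV vs Plan D — 12–5, Option IV advances.
Round 3: Option IV vs Measure 1 — 8–9, Measure 1 advances.
Round 4: Measure 1 vs Option I — 11–6, Measure 1 advances.
Round 5: Measure 1 vs Plan E — 8–9, Plan E advances.
The agenda winner is Plan E.

Plan E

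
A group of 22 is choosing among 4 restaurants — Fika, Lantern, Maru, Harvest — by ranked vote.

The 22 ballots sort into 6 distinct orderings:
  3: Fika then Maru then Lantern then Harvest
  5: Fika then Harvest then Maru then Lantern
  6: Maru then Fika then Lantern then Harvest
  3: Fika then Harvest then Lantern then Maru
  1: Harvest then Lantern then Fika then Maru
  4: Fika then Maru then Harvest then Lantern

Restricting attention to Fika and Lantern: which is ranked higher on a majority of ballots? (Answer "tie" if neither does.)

Fika

Ballots ranking Fika above Lantern: 3 + 5 + 6 + 3 + 4 = 21.
Ballots ranking Lantern above Fika: 22 − 21 = 1.
Fika wins the head-to-head 21–1.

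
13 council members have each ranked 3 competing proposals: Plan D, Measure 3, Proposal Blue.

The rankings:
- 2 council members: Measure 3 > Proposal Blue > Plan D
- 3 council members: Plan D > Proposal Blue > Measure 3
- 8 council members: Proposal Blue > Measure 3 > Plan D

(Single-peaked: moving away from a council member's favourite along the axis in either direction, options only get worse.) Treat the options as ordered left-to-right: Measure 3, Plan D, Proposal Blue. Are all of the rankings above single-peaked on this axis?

Axis positions: Measure 3=1, Plan D=2, Proposal Blue=3.
Type 1: ranking walks positions 1-3-2; Proposal Blue is ranked above Plan D even though Plan D lies between Proposal Blue and the peak Measure 3 on the axis — preferences dip and rise again. Not single-peaked.
Type 2 (peak Plan D at position 2): ranking walks positions 2-3-1, expanding outward from the peak — single-peaked.
Type 3: ranking walks positions 3-1-2; Measure 3 is ranked above Plan D even though Plan D lies between Measure 3 and the peak Proposal Blue on the axis — preferences dip and rise again. Not single-peaked.
Type 1 violates single-peakedness, so the profile is not single-peaked on this axis.

no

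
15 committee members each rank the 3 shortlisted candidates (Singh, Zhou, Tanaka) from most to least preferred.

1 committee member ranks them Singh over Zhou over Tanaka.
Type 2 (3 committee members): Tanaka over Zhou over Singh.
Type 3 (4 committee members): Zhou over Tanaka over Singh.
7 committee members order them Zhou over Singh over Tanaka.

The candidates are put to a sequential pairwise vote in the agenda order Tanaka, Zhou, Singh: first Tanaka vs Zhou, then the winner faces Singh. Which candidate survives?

Zhou

Round 1: Tanaka vs Zhou — 3–12, Zhou advances.
Round 2: Zhou vs Singh — 14–1, Zhou advances.
The agenda winner is Zhou.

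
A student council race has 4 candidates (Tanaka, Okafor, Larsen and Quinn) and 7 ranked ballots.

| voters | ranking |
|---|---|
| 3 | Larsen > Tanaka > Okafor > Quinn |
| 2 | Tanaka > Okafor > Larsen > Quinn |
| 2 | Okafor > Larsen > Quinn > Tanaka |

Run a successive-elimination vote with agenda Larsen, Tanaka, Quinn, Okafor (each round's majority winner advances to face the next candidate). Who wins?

Round 1: Larsen vs Tanaka — 5–2, Larsen advances.
Round 2: Larsen vs Quinn — 7–0, Larsen advances.
Round 3: Larsen vs Okafor — 3–4, Okafor advances.
The agenda winner is Okafor.

Okafor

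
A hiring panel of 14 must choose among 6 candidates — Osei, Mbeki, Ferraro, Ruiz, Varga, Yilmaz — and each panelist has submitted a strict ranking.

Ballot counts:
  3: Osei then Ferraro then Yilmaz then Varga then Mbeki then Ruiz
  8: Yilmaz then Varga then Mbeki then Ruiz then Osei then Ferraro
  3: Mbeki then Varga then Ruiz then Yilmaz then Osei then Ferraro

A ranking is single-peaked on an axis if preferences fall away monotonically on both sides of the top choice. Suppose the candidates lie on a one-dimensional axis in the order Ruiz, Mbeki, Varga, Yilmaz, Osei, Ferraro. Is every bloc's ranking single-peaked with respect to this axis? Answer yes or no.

Axis positions: Ruiz=1, Mbeki=2, Varga=3, Yilmaz=4, Osei=5, Ferraro=6.
Bloc 1 (peak Osei at position 5): ranking walks positions 5-6-4-3-2-1, expanding outward from the peak — single-peaked.
Bloc 2 (peak Yilmaz at position 4): ranking walks positions 4-3-2-1-5-6, expanding outward from the peak — single-peaked.
Bloc 3 (peak Mbeki at position 2): ranking walks positions 2-3-1-4-5-6, expanding outward from the peak — single-peaked.
Every ranking is single-peaked on this axis.

yes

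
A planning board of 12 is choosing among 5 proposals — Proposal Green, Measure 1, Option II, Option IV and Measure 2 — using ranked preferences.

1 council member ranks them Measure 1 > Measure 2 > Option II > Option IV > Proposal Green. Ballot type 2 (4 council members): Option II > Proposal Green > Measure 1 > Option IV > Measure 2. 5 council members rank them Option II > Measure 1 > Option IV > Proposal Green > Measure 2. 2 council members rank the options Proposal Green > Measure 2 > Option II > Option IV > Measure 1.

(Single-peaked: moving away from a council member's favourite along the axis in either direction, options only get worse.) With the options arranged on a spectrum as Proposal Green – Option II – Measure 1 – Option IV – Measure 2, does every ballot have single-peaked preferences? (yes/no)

Axis positions: Proposal Green=1, Option II=2, Measure 1=3, Option IV=4, Measure 2=5.
Ballot type 1: ranking walks positions 3-5-2-4-1; Measure 2 is ranked above Option IV even though Option IV lies between Measure 2 and the peak Measure 1 on the axis — preferences dip and rise again. Not single-peaked.
Ballot type 2 (peak Option II at position 2): ranking walks positions 2-1-3-4-5, expanding outward from the peak — single-peaked.
Ballot type 3 (peak Option II at position 2): ranking walks positions 2-3-4-1-5, expanding outward from the peak — single-peaked.
Ballot type 4: ranking walks positions 1-5-2-4-3; Measure 2 is ranked above Option II even though Option II lies between Measure 2 and the peak Proposal Green on the axis — preferences dip and rise again. Not single-peaked.
Ballot type 1 violates single-peakedness, so the profile is not single-peaked on this axis.

no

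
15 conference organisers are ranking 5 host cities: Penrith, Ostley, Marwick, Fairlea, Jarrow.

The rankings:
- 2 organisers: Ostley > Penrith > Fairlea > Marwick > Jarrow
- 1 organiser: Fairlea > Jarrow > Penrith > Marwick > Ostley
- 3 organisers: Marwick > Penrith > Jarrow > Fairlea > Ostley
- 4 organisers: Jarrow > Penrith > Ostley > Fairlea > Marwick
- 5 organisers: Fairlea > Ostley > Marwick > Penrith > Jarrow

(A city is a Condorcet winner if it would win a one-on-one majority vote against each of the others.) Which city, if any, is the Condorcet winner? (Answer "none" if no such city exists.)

none

Check each pair by majority over 15 ballots:
Penrith vs Ostley: 1+3+4 = 8 for Penrith, 7 for Ostley — Penrith by 8–7.
Penrith vs Marwick: 7 to 8, Marwick.
Penrith vs Fairlea: Penrith is ranked higher on 2+3+4 = 9 ballots, Fairlea on 6. Penrith wins 9–6.
Penrith vs Jarrow: 2+3+5 = 10 for Penrith, 5 for Jarrow — Penrith by 10–5.
Ostley vs Marwick: 11 to 4, Ostley.
Ostley vs Fairlea: Ostley is ranked higher on 2+4 = 6 ballots, Fairlea on 9. Fairlea wins 9–6.
Ostley vs Jarrow: Ostley preferred on 2+5 = 7 ballots; Jarrow wins 8–7.
Marwick vs Fairlea: 3 for Marwick, 12 for Fairlea — Fairlea by 12–3.
Marwick vs Jarrow: Marwick is ranked higher on 2+3+5 = 10 ballots, Jarrow on 5. Marwick wins 10–5.
Fairlea vs Jarrow: Fairlea preferred on 2+1+5 = 8 ballots; Fairlea wins 8–7.
No city is unbeaten: Penrith loses to Marwick; Ostley loses to Penrith; Marwick loses to Ostley; Fairlea loses to Penrith; Jarrow loses to Penrith. In particular Penrith > Ostley > Marwick > Penrith is a majority cycle — no Condorcet winner exists.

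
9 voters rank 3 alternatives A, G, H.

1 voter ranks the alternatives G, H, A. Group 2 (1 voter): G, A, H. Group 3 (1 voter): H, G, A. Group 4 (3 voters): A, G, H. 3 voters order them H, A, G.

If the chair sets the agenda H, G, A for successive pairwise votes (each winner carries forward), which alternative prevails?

Round 1: H vs G — 4–5, G advances.
Round 2: G vs A — 3–6, A advances.
A survives the agenda.

A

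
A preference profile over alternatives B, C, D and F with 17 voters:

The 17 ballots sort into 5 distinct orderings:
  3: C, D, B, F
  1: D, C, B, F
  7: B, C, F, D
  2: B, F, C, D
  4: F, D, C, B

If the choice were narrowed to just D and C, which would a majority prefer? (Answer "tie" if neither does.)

Ballots ranking D above C: 1 + 4 = 5.
Ballots ranking C above D: 17 − 5 = 12.
C wins the head-to-head 12–5.

C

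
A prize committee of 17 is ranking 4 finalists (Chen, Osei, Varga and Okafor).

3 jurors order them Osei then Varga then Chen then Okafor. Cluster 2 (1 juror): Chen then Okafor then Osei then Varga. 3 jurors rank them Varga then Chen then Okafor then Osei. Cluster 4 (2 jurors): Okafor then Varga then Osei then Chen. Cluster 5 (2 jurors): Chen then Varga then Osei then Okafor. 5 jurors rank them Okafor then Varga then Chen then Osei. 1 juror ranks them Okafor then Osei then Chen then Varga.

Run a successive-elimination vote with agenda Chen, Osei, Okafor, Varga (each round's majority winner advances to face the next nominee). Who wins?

Varga

Round 1: Chen vs Osei — 11–6, Chen advances.
Round 2: Chen vs Okafor — 9–8, Chen advances.
Round 3: Chen vs Varga — 4–13, Varga advances.
The agenda winner is Varga.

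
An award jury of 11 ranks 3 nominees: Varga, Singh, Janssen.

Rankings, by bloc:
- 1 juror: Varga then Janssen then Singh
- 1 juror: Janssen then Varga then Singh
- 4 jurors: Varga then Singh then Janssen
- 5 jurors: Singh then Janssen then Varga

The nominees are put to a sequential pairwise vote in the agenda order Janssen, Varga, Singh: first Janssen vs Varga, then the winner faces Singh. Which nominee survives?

Singh

Round 1: Janssen vs Varga — 6–5, Janssen advances.
Round 2: Janssen vs Singh — 2–9, Singh advances.
The agenda winner is Singh.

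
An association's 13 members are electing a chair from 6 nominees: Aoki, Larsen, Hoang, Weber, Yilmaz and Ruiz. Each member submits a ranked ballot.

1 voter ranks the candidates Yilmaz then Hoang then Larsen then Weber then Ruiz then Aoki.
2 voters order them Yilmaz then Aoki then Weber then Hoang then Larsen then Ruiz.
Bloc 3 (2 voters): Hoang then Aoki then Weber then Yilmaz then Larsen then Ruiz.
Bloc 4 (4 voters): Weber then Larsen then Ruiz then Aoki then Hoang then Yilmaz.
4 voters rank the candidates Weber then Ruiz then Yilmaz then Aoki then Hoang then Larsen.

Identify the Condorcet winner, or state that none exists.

Weber

Head-to-head results (13 voters):
Aoki–Larsen: Aoki 8–5.
Aoki vs Hoang: Aoki, 10–3.
Aoki vs Weber: Weber wins 9–4.
Aoki vs Yilmaz: Aoki preferred on 2+4 = 6 ballots; Yilmaz wins 7–6.
Aoki vs Ruiz: Aoki preferred on 2+2 = 4 ballots; Ruiz wins 9–4.
Larsen vs Hoang: Hoang wins 9–4.
Larsen vs Weber: Larsen preferred on 1 ballot; Weber wins 12–1.
Larsen vs Yilmaz: 4 for Larsen, 9 for Yilmaz — Yilmaz by 9–4.
Larsen–Ruiz: Larsen 9–4.
Hoang vs Weber: 1+2 = 3 for Hoang, 10 for Weber — Weber by 10–3.
Hoang vs Yilmaz: Hoang preferred on 2+4 = 6 ballots; Yilmaz wins 7–6.
Hoang vs Ruiz: 1+2+2 = 5 for Hoang, 8 for Ruiz — Ruiz by 8–5.
Weber vs Yilmaz: 10 to 3, Weber.
Weber vs Ruiz: 13 to 0, Weber.
Yilmaz vs Ruiz: Ruiz wins 8–5.
Weber defeats every rival head-to-head and is the Condorcet winner.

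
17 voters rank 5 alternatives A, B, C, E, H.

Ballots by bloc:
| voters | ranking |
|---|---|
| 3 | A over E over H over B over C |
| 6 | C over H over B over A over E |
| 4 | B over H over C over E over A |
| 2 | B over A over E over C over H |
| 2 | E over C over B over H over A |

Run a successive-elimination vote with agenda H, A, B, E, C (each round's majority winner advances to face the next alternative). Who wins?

C

Round 1: H vs A — 12–5, H advances.
Round 2: H vs B — 9–8, H advances.
Round 3: H vs E — 10–7, H advances.
Round 4: H vs C — 7–10, C advances.
The agenda winner is C.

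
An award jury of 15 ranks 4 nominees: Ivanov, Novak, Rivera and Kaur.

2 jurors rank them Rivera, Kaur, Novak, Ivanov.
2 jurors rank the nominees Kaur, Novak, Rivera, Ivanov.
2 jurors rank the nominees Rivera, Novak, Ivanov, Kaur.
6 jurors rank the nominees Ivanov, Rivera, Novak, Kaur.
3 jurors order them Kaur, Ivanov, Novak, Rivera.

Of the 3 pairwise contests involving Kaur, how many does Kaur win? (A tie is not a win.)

0

Kaur against each rival (15 jurors):
Kaur vs Ivanov: Ivanov, 8–7.
Kaur–Novak: Novak 8–7.
Kaur–Rivera: Rivera 10–5.
Kaur beats no one; loses to Ivanov, Novak, Rivera — 0 pairwise wins.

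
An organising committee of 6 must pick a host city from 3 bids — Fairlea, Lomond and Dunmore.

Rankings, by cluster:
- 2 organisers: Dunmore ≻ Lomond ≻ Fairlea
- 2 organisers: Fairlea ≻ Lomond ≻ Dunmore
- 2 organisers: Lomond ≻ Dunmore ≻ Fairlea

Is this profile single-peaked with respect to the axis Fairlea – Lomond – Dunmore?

yes

Axis positions: Fairlea=1, Lomond=2, Dunmore=3.
Cluster 1 (peak Dunmore at position 3): ranking walks positions 3-2-1, expanding outward from the peak — single-peaked.
Cluster 2 (peak Fairlea at position 1): ranking walks positions 1-2-3, expanding outward from the peak — single-peaked.
Cluster 3 (peak Lomond at position 2): ranking walks positions 2-3-1, expanding outward from the peak — single-peaked.
Every ranking is single-peaked on this axis.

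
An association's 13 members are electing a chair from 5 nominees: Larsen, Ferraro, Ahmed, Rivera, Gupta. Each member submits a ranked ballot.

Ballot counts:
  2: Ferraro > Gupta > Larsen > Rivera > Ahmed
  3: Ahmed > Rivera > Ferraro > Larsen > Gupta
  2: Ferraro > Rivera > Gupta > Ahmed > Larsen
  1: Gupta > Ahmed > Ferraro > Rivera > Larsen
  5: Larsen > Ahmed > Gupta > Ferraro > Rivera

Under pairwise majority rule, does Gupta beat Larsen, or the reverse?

Larsen

Ballots ranking Gupta above Larsen: 2 + 2 + 1 = 5.
Ballots ranking Larsen above Gupta: 13 − 5 = 8.
Larsen wins the head-to-head 8–5.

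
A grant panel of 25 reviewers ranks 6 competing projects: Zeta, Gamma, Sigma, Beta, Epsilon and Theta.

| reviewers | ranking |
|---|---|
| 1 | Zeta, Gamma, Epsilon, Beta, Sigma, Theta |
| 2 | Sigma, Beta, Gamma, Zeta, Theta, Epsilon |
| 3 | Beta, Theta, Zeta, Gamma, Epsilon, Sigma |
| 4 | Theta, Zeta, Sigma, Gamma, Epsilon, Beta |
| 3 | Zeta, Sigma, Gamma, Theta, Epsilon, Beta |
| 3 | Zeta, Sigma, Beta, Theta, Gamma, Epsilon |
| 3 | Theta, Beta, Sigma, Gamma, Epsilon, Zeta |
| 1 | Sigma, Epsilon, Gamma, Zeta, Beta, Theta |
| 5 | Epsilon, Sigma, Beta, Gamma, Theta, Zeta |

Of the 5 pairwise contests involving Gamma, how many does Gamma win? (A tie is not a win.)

Gamma against each rival (25 reviewers):
Gamma vs Zeta: Gamma is ranked higher on 2+3+1+5 = 11 ballots, Zeta on 14. Zeta wins 14–11.
Gamma vs Sigma: 4 to 21, Sigma.
Gamma vs Beta: 9 to 16, Beta.
Gamma vs Epsilon: Gamma preferred on 19 ballots; Gamma wins 19–6.
Gamma vs Theta: 12 to 13, Theta.
Gamma beats Epsilon; loses to Zeta, Sigma, Beta, Theta — 1 pairwise win.

1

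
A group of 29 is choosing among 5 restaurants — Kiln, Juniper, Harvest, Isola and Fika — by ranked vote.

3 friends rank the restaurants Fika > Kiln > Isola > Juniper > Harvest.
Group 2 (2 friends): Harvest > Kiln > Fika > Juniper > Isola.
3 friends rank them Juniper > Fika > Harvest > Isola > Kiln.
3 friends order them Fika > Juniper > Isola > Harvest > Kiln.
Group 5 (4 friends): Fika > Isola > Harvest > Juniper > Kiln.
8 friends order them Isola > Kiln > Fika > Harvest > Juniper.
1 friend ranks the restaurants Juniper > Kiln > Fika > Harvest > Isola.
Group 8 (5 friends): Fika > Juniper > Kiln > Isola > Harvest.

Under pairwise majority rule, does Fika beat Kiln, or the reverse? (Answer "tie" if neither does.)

Ballots ranking Fika above Kiln: 3 + 3 + 3 + 4 + 5 = 18.
Ballots ranking Kiln above Fika: 29 − 18 = 11.
Fika wins the head-to-head 18–11.

Fika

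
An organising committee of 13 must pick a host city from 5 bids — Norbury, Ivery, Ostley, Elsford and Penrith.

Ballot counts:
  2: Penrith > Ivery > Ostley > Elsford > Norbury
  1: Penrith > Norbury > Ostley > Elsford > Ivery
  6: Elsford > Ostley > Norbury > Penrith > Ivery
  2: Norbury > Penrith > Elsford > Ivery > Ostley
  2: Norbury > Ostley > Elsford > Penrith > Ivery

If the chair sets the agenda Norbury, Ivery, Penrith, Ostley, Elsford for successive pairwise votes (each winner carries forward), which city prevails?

Elsford

Round 1: Norbury vs Ivery — 11–2, Norbury advances.
Round 2: Norbury vs Penrith — 10–3, Norbury advances.
Round 3: Norbury vs Ostley — 5–8, Ostley advances.
Round 4: Ostley vs Elsford — 5–8, Elsford advances.
Elsford survives the agenda.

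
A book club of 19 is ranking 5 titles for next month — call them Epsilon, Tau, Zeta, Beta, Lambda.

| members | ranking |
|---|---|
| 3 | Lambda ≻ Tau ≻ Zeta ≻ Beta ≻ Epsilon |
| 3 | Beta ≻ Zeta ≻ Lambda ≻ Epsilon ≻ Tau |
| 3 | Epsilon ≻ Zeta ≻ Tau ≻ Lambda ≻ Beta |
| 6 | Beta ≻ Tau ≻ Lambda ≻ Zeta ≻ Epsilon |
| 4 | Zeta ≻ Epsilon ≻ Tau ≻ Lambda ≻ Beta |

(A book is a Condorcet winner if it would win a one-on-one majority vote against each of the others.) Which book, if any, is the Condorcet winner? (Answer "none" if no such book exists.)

Head-to-head results (19 members):
Epsilon–Tau: Epsilon 10–9.
Epsilon–Zeta: Zeta 16–3.
Epsilon vs Beta: Beta, 12–7.
Epsilon vs Lambda: Lambda, 12–7.
Tau vs Zeta: Tau is ranked higher on 3+6 = 9 ballots, Zeta on 10. Zeta wins 10–9.
Tau vs Beta: 10 to 9, Tau.
Tau vs Lambda: 3+6+4 = 13 for Tau, 6 for Lambda — Tau by 13–6.
Zeta vs Beta: 10 to 9, Zeta.
Zeta vs Lambda: 10 to 9, Zeta.
Beta vs Lambda: 9 to 10, Lambda.
Zeta wins every pairwise contest, so Zeta is the Condorcet winner.

Zeta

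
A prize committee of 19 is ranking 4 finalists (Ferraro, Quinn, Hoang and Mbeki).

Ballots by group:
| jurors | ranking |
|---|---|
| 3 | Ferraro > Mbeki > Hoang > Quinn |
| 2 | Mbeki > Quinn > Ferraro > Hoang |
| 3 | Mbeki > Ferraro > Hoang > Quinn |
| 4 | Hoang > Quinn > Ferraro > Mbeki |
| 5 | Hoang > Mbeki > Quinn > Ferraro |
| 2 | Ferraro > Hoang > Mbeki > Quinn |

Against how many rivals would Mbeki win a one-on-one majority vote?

2

Mbeki against each rival (19 jurors):
Mbeki vs Ferraro: Mbeki wins 10–9.
Mbeki vs Quinn: Mbeki wins 15–4.
Mbeki vs Hoang: Mbeki preferred on 3+2+3 = 8 ballots; Hoang wins 11–8.
Mbeki beats Ferraro, Quinn; loses to Hoang — 2 pairwise wins.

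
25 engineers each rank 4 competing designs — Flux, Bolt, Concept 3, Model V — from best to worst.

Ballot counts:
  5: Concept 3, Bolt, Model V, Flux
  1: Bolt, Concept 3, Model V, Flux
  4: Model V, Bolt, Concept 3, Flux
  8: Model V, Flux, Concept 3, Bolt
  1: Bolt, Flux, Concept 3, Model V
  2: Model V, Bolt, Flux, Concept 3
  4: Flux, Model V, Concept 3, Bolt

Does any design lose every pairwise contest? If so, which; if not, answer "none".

none

Head-to-head results (25 engineers):
Flux vs Bolt: Bolt wins 13–12.
Flux vs Concept 3: Flux, 15–10.
Flux vs Model V: Model V, 20–5.
Bolt vs Concept 3: Bolt preferred on 1+4+1+2 = 8 ballots; Concept 3 wins 17–8.
Bolt vs Model V: Model V wins 18–7.
Concept 3 vs Model V: Model V, 18–7.
Each design has at least one pairwise win (Flux beats Concept 3; Bolt beats Flux; Concept 3 beats Bolt; Model V beats Flux) — no Condorcet loser.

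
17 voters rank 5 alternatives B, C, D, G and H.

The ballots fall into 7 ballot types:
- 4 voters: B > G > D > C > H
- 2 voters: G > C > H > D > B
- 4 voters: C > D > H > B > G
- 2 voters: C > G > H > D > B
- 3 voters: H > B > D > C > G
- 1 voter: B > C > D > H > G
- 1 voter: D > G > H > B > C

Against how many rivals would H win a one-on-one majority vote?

1

H against each rival (17 voters):
H–B: H 12–5.
H vs C: H preferred on 3+1 = 4 ballots; C wins 13–4.
H vs D: H is ranked higher on 2+2+3 = 7 ballots, D on 10. D wins 10–7.
H vs G: G, 9–8.
H beats B; loses to C, D, G — 1 pairwise win.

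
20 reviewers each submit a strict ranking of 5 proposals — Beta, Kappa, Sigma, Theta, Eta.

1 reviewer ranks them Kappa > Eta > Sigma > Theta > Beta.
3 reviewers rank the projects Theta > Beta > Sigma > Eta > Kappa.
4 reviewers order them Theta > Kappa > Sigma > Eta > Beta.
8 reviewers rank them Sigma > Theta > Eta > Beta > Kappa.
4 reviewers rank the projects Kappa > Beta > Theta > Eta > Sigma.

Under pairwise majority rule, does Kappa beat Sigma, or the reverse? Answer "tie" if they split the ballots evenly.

Ballots ranking Kappa above Sigma: 1 + 4 + 4 = 9.
Ballots ranking Sigma above Kappa: 20 − 9 = 11.
Sigma wins the head-to-head 11–9.

Sigma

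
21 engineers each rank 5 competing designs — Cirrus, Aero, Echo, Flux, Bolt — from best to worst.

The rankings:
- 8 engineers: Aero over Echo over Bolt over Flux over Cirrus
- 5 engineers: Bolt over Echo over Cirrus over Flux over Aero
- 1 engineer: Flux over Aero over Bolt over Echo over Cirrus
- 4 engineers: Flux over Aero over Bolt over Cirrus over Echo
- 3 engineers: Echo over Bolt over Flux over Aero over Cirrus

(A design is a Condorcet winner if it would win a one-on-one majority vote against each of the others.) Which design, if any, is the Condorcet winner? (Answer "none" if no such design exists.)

none

Head-to-head results (21 engineers):
Cirrus vs Aero: 5 for Cirrus, 16 for Aero — Aero by 16–5.
Cirrus vs Echo: Cirrus is ranked higher on 4 ballots, Echo on 17. Echo wins 17–4.
Cirrus vs Flux: 5 for Cirrus, 16 for Flux — Flux by 16–5.
Cirrus vs Bolt: 0 for Cirrus, 21 for Bolt — Bolt by 21–0.
Aero vs Echo: 8+1+4 = 13 for Aero, 8 for Echo — Aero by 13–8.
Aero vs Flux: 8 for Aero, 13 for Flux — Flux by 13–8.
Aero vs Bolt: 13 to 8, Aero.
Echo vs Flux: 8+5+3 = 16 for Echo, 5 for Flux — Echo by 16–5.
Echo vs Bolt: Echo is ranked higher on 8+3 = 11 ballots, Bolt on 10. Echo wins 11–10.
Flux vs Bolt: Flux preferred on 1+4 = 5 ballots; Bolt wins 16–5.
Each design drops at least one matchup (Cirrus loses to Aero; Aero loses to Flux; Echo loses to Aero; Flux loses to Echo; Bolt loses to Aero); the cycle Aero > Echo > Flux > Aero rules out a Condorcet winner.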